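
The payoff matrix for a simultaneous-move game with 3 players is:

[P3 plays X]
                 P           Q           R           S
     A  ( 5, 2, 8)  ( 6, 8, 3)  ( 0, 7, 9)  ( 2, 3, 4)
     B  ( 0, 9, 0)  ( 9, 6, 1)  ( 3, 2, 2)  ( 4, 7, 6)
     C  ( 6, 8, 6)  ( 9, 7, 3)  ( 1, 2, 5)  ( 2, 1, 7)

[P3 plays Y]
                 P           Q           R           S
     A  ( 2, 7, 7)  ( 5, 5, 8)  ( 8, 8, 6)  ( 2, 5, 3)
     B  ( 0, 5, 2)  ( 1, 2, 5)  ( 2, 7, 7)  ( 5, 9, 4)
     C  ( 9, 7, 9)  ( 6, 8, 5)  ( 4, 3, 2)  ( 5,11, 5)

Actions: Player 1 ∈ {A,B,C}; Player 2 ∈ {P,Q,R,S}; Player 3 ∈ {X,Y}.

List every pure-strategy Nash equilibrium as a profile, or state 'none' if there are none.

PSNE: ∅

(A,P,X): not NE [P1→C gives 6>5; P2→Q gives 8>2]
(A,P,Y): not NE [P1→C gives 9>2; P2→R gives 8>7; P3→X gives 8>7]
(A,Q,X): not NE [P1→C gives 9>6; P3→Y gives 8>3]
(A,Q,Y): not NE [P1→C gives 6>5; P2→R gives 8>5]
(A,R,X): not NE [P1→B gives 3>0; P2→Q gives 8>7]
(A,R,Y): not NE [P3→X gives 9>6]
(A,S,X): not NE [P1→B gives 4>2; P2→Q gives 8>3]
(A,S,Y): not NE [P1→C gives 5>2; P2→R gives 8>5; P3→X gives 4>3]
(B,P,X): not NE [P1→C gives 6>0; P3→Y gives 2>0]
(B,P,Y): not NE [P1→C gives 9>0; P2→S gives 9>5]
(B,Q,X): not NE [P2→P gives 9>6; P3→Y gives 5>1]
(B,Q,Y): not NE [P1→C gives 6>1; P2→S gives 9>2]
(B,R,X): not NE [P2→P gives 9>2; P3→Y gives 7>2]
(B,R,Y): not NE [P1→A gives 8>2; P2→S gives 9>7]
(B,S,X): not NE [P2→P gives 9>7]
(B,S,Y): not NE [P3→X gives 6>4]
(C,P,X): not NE [P3→Y gives 9>6]
(C,P,Y): not NE [P2→S gives 11>7]
(C,Q,X): not NE [P2→P gives 8>7; P3→Y gives 5>3]
(C,Q,Y): not NE [P2→S gives 11>8]
(C,R,X): not NE [P1→B gives 3>1; P2→P gives 8>2]
(C,R,Y): not NE [P1→A gives 8>4; P2→S gives 11>3; P3→X gives 5>2]
(C,S,X): not NE [P1→B gives 4>2; P2→P gives 8>1]
(C,S,Y): not NE [P3→X gives 7>5]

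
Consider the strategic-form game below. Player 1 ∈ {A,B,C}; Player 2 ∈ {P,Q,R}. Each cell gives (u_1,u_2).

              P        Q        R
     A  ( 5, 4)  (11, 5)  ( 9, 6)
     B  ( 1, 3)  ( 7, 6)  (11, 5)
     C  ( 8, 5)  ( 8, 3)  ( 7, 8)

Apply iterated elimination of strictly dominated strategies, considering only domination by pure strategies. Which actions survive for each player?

P2 drop P (R beats it: A:6>4 B:5>3 C:8>5)
P1 drop C (A beats it: Q:11>8 R:9>7)
P1→{A,B} P2→{Q,R}

Survivors P1:{A,B} P2:{Q,R}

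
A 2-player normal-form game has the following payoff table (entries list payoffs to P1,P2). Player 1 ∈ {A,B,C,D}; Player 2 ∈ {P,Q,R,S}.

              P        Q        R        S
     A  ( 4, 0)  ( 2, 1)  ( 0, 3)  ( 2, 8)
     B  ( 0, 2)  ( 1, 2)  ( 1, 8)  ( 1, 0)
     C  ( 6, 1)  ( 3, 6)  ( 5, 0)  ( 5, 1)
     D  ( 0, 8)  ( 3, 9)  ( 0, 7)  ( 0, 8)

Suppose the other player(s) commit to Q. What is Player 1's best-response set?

u_1(A vs Q) = 2
u_1(B vs Q) = 1
u_1(C vs Q) = 3
u_1(D vs Q) = 3
max payoff 3 at {C,D}

BR_1 = {C,D}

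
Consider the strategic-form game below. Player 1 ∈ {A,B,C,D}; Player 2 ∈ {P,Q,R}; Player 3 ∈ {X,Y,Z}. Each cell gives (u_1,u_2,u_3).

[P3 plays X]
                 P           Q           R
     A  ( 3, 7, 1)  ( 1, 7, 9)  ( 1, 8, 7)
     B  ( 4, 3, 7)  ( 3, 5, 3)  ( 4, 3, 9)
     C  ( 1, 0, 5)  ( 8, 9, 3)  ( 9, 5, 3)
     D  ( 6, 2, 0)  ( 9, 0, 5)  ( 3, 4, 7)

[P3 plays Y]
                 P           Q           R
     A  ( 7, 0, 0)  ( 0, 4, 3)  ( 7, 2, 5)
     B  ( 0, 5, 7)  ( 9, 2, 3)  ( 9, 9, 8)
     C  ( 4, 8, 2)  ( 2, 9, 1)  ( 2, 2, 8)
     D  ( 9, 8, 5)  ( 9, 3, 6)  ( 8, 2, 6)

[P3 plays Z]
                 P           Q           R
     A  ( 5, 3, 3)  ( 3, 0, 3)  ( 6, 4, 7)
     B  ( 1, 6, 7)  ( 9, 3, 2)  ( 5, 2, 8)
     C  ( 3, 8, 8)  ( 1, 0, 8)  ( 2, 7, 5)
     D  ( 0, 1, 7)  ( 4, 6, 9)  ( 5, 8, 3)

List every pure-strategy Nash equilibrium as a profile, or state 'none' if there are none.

(A,P,X): not NE [P1→D gives 6>3; P2→R gives 8>7; P3→Z gives 3>1]
(A,P,Y): not NE [P1→D gives 9>7; P2→Q gives 4>0; P3→Z gives 3>0]
(A,P,Z): not NE [P2→R gives 4>3]
(A,Q,X): not NE [P1→D gives 9>1; P2→R gives 8>7]
(A,Q,Y): not NE [P1→D gives 9>0; P3→X gives 9>3]
(A,Q,Z): not NE [P1→B gives 9>3; P2→R gives 4>0; P3→X gives 9>3]
(A,R,X): not NE [P1→C gives 9>1]
(A,R,Y): not NE [P1→B gives 9>7; P2→Q gives 4>2; P3→Z gives 7>5]
(A,R,Z): NE
(B,P,X): not NE [P1→D gives 6>4; P2→Q gives 5>3]
(B,P,Y): not NE [P1→D gives 9>0; P2→R gives 9>5]
(B,P,Z): not NE [P1→A gives 5>1]
(B,Q,X): not NE [P1→D gives 9>3]
(B,Q,Y): not NE [P2→R gives 9>2]
(B,Q,Z): not NE [P2→P gives 6>3; P3→Y gives 3>2]
(B,R,X): not NE [P1→C gives 9>4; P2→Q gives 5>3]
(B,R,Y): not NE [P3→X gives 9>8]
(B,R,Z): not NE [P1→A gives 6>5; P2→P gives 6>2; P3→X gives 9>8]
(C,P,X): not NE [P1→D gives 6>1; P2→Q gives 9>0; P3→Z gives 8>5]
(C,P,Y): not NE [P1→D gives 9>4; P2→Q gives 9>8; P3→Z gives 8>2]
(C,P,Z): not NE [P1→A gives 5>3]
(C,Q,X): not NE [P1→D gives 9>8; P3→Z gives 8>3]
(C,Q,Y): not NE [P1→D gives 9>2; P3→Z gives 8>1]
(C,Q,Z): not NE [P1→B gives 9>1; P2→P gives 8>0]
(C,R,X): not NE [P2→Q gives 9>5; P3→Y gives 8>3]
(C,R,Y): not NE [P1→B gives 9>2; P2→Q gives 9>2]
(C,R,Z): not NE [P1→A gives 6>2; P2→P gives 8>7; P3→Y gives 8>5]
(D,P,X): not NE [P2→R gives 4>2; P3→Z gives 7>0]
(D,P,Y): not NE [P3→Z gives 7>5]
(D,P,Z): not NE [P1→A gives 5>0; P2→R gives 8>1]
(D,Q,X): not NE [P2→R gives 4>0; P3→Z gives 9>5]
(D,Q,Y): not NE [P2→P gives 8>3; P3→Z gives 9>6]
(D,Q,Z): not NE [P1→B gives 9>4; P2→R gives 8>6]
(D,R,X): not NE [P1→C gives 9>3]
(D,R,Y): not NE [P1→B gives 9>8; P2→P gives 8>2; P3→X gives 7>6]
(D,R,Z): not NE [P1→A gives 6>5; P3→X gives 7>3]

Nash profiles: (A,R,Z)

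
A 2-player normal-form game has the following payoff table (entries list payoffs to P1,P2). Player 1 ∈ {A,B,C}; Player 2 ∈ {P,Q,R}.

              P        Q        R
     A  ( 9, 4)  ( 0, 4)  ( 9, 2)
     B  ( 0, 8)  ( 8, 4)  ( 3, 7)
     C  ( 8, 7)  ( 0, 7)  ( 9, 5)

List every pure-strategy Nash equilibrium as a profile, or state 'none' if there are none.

(A,P): NE
(A,Q): not NE [P1→B gives 8>0]
(A,R): not NE [P2→Q gives 4>2]
(B,P): not NE [P1→A gives 9>0]
(B,Q): not NE [P2→P gives 8>4]
(B,R): not NE [P1→C gives 9>3; P2→P gives 8>7]
(C,P): not NE [P1→A gives 9>8]
(C,Q): not NE [P1→B gives 8>0]
(C,R): not NE [P2→Q gives 7>5]

NE set: (A,P)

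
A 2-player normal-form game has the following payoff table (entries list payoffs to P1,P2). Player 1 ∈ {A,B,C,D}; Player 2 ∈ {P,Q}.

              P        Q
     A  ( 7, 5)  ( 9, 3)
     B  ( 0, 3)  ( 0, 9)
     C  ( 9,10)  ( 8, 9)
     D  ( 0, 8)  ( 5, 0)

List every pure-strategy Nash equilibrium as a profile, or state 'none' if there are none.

PSNE = {(C,P)}

(A,P): not NE [P1→C gives 9>7]
(A,Q): not NE [P2→P gives 5>3]
(B,P): not NE [P1→C gives 9>0; P2→Q gives 9>3]
(B,Q): not NE [P1→A gives 9>0]
(C,P): NE
(C,Q): not NE [P1→A gives 9>8; P2→P gives 10>9]
(D,P): not NE [P1→C gives 9>0]
(D,Q): not NE [P1→A gives 9>5; P2→P gives 8>0]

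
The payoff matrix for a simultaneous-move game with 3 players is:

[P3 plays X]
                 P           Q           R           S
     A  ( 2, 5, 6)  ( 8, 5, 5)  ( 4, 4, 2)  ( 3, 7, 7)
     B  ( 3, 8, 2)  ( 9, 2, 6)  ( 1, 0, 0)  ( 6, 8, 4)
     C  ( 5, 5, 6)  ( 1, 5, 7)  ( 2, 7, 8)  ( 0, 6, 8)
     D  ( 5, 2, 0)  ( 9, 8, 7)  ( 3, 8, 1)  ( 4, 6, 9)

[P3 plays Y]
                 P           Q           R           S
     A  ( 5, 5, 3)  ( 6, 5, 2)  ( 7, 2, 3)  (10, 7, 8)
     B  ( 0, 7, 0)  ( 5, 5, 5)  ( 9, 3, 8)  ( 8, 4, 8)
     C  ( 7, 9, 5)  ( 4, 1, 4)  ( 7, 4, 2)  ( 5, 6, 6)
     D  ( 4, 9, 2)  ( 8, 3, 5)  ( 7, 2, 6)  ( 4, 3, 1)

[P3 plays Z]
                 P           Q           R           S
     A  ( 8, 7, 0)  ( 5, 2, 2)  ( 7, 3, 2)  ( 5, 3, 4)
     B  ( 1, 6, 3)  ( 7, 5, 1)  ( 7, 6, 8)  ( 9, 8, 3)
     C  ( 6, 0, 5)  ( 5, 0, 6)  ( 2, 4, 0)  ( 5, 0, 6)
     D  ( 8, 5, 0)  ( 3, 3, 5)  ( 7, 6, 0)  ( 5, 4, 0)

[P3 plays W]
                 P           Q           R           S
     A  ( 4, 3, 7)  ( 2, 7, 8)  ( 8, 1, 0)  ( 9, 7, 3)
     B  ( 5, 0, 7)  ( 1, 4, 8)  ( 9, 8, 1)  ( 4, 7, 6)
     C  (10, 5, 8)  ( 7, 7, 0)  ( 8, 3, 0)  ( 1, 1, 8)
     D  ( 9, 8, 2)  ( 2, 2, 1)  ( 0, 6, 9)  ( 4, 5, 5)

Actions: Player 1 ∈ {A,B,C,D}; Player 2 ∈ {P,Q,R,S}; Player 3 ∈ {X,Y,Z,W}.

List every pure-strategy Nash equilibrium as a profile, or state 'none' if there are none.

PSNE = {(A,S,Y), (D,Q,X)}

(A,P,X): not NE [P1→D gives 5>2; P2→S gives 7>5; P3→W gives 7>6]
(A,P,Y): not NE [P1→C gives 7>5; P2→S gives 7>5; P3→W gives 7>3]
(A,P,Z): not NE [P3→W gives 7>0]
(A,P,W): not NE [P1→C gives 10>4; P2→S gives 7>3]
(A,Q,X): not NE [P1→D gives 9>8; P2→S gives 7>5; P3→W gives 8>5]
(A,Q,Y): not NE [P1→D gives 8>6; P2→S gives 7>5; P3→W gives 8>2]
(A,Q,Z): not NE [P1→B gives 7>5; P2→P gives 7>2; P3→W gives 8>2]
(A,Q,W): not NE [P1→C gives 7>2]
(A,R,X): not NE [P2→S gives 7>4; P3→Y gives 3>2]
(A,R,Y): not NE [P1→B gives 9>7; P2→S gives 7>2]
(A,R,Z): not NE [P2→P gives 7>3; P3→Y gives 3>2]
(A,R,W): not NE [P1→B gives 9>8; P2→S gives 7>1; P3→Y gives 3>0]
(A,S,X): not NE [P1→B gives 6>3; P3→Y gives 8>7]
(A,S,Y): NE
(A,S,Z): not NE [P1→B gives 9>5; P2→P gives 7>3; P3→Y gives 8>4]
(A,S,W): not NE [P3→Y gives 8>3]
(B,P,X): not NE [P1→D gives 5>3; P3→W gives 7>2]
(B,P,Y): not NE [P1→C gives 7>0; P3→W gives 7>0]
(B,P,Z): not NE [P1→D gives 8>1; P2→S gives 8>6; P3→W gives 7>3]
(B,P,W): not NE [P1→C gives 10>5; P2→R gives 8>0]
(B,Q,X): not NE [P2→S gives 8>2; P3→W gives 8>6]
(B,Q,Y): not NE [P1→D gives 8>5; P2→P gives 7>5; P3→W gives 8>5]
(B,Q,Z): not NE [P2→S gives 8>5; P3→W gives 8>1]
(B,Q,W): not NE [P1→C gives 7>1; P2→R gives 8>4]
(B,R,X): not NE [P1→A gives 4>1; P2→S gives 8>0; P3→Z gives 8>0]
(B,R,Y): not NE [P2→P gives 7>3]
(B,R,Z): not NE [P2→S gives 8>6]
(B,R,W): not NE [P3→Z gives 8>1]
(B,S,X): not NE [P3→Y gives 8>4]
(B,S,Y): not NE [P1→A gives 10>8; P2→P gives 7>4]
(B,S,Z): not NE [P3→Y gives 8>3]
(B,S,W): not NE [P1→A gives 9>4; P2→R gives 8>7; P3→Y gives 8>6]
(C,P,X): not NE [P2→R gives 7>5; P3→W gives 8>6]
(C,P,Y): not NE [P3→W gives 8>5]
(C,P,Z): not NE [P1→D gives 8>6; P2→R gives 4>0; P3→W gives 8>5]
(C,P,W): not NE [P2→Q gives 7>5]
(C,Q,X): not NE [P1→D gives 9>1; P2→R gives 7>5]
(C,Q,Y): not NE [P1→D gives 8>4; P2→P gives 9>1; P3→X gives 7>4]
(C,Q,Z): not NE [P1→B gives 7>5; P2→R gives 4>0; P3→X gives 7>6]
(C,Q,W): not NE [P3→X gives 7>0]
(C,R,X): not NE [P1→A gives 4>2]
(C,R,Y): not NE [P1→B gives 9>7; P2→P gives 9>4; P3→X gives 8>2]
(C,R,Z): not NE [P1→D gives 7>2; P3→X gives 8>0]
(C,R,W): not NE [P1→B gives 9>8; P2→Q gives 7>3; P3→X gives 8>0]
(C,S,X): not NE [P1→B gives 6>0; P2→R gives 7>6]
(C,S,Y): not NE [P1→A gives 10>5; P2→P gives 9>6; P3→W gives 8>6]
(C,S,Z): not NE [P1→B gives 9>5; P2→R gives 4>0; P3→W gives 8>6]
(C,S,W): not NE [P1→A gives 9>1; P2→Q gives 7>1]
(D,P,X): not NE [P2→R gives 8>2; P3→W gives 2>0]
(D,P,Y): not NE [P1→C gives 7>4]
(D,P,Z): not NE [P2→R gives 6>5; P3→W gives 2>0]
(D,P,W): not NE [P1→C gives 10>9]
(D,Q,X): NE
(D,Q,Y): not NE [P2→P gives 9>3; P3→X gives 7>5]
(D,Q,Z): not NE [P1→B gives 7>3; P2→R gives 6>3; P3→X gives 7>5]
(D,Q,W): not NE [P1→C gives 7>2; P2→P gives 8>2; P3→X gives 7>1]
(D,R,X): not NE [P1→A gives 4>3; P3→W gives 9>1]
(D,R,Y): not NE [P1→B gives 9>7; P2→P gives 9>2; P3→W gives 9>6]
(D,R,Z): not NE [P3→W gives 9>0]
(D,R,W): not NE [P1→B gives 9>0; P2→P gives 8>6]
(D,S,X): not NE [P1→B gives 6>4; P2→R gives 8>6]
(D,S,Y): not NE [P1→A gives 10>4; P2→P gives 9>3; P3→X gives 9>1]
(D,S,Z): not NE [P1→B gives 9>5; P2→R gives 6>4; P3→X gives 9>0]
(D,S,W): not NE [P1→A gives 9>4; P2→P gives 8>5; P3→X gives 9>5]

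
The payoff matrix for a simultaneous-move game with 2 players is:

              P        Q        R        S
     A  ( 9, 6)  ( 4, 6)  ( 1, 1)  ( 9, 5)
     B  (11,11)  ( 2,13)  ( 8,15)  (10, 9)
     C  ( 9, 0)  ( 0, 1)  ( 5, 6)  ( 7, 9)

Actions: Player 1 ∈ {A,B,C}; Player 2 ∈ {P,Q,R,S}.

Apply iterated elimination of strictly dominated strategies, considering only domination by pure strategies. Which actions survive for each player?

P1 drop C (B beats it: P:11>9 Q:2>0 R:8>5 S:10>7)
P2 drop S (P beats it: A:6>5 B:11>9)
P1→{A,B} P2→{P,Q,R}

IESDS → P1:{A,B} P2:{P,Q,R}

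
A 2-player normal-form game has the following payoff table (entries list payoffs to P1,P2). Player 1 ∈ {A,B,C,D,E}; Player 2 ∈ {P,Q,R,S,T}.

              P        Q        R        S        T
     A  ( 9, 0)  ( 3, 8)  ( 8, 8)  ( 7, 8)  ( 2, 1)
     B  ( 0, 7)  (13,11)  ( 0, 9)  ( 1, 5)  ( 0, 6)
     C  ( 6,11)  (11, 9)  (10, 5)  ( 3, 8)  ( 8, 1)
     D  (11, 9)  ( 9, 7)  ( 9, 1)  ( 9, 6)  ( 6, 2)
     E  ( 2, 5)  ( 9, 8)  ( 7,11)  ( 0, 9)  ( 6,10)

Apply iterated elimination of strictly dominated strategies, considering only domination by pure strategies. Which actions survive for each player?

IESDS → P1:{B,C,D} P2:{P,Q}

P1 drop A (D beats it: P:11>9 Q:9>3 R:9>8 S:9>7 T:6>2)
P1 drop E (C beats it: P:6>2 Q:11>9 R:10>7 S:3>0 T:8>6)
P2 drop R (Q beats it: B:11>9 C:9>5 D:7>1)
P2 drop S (P beats it: B:7>5 C:11>8 D:9>6)
P2 drop T (P beats it: B:7>6 C:11>1 D:9>2)
P1→{B,C,D} P2→{P,Q}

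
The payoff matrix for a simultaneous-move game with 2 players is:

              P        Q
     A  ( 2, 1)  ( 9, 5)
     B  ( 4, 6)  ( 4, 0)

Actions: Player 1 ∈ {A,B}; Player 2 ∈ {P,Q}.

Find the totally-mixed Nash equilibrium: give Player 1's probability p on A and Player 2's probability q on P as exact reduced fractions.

P1 mixes 3/5 on A; P2 mixes 5/7 on P

P1 indiff ⇒ q·2+(1-q)·9 = q·4+(1-q)·4 ⇒ q(-2) = (1-q)(-5) ⇒ q = 5/7
P2 indiff ⇒ p·1+(1-p)·6 = p·5+(1-p)·0 ⇒ p(-4) = (1-p)(-6) ⇒ p = 3/5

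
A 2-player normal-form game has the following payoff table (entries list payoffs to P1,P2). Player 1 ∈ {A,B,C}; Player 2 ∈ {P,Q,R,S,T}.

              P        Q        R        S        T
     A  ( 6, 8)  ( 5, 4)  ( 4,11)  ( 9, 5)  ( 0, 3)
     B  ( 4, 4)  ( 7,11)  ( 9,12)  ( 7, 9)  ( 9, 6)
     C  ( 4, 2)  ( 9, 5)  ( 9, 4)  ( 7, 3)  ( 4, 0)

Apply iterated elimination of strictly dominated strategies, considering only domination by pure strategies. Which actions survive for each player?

Survivors P1:{B,C} P2:{Q,R}

P2 drop P (R beats it: A:11>8 B:12>4 C:4>2)
P2 drop S (R beats it: A:11>5 B:12>9 C:4>3)
P1 drop A (B beats it: Q:7>5 R:9>4 T:9>0)
P2 drop T (Q beats it: B:11>6 C:5>0)
P1→{B,C} P2→{Q,R}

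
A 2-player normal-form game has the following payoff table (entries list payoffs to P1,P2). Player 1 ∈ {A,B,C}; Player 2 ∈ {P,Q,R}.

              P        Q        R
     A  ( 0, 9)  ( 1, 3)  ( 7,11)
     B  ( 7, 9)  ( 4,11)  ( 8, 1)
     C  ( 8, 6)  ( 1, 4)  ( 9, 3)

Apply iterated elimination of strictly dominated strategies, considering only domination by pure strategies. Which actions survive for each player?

Remaining: P1:{B,C} P2:{P,Q}

P1 drop A (B beats it: P:7>0 Q:4>1 R:8>7)
P2 drop R (P beats it: B:9>1 C:6>3)
P1→{B,C} P2→{P,Q}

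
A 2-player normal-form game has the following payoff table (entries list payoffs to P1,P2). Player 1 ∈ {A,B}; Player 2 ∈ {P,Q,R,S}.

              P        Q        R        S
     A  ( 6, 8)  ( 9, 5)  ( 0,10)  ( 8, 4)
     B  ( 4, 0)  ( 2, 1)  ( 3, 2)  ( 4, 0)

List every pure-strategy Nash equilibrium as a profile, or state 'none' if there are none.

Nash profiles: (B,R)

(A,P): not NE [P2→R gives 10>8]
(A,Q): not NE [P2→R gives 10>5]
(A,R): not NE [P1→B gives 3>0]
(A,S): not NE [P2→R gives 10>4]
(B,P): not NE [P1→A gives 6>4; P2→R gives 2>0]
(B,Q): not NE [P1→A gives 9>2; P2→R gives 2>1]
(B,R): NE
(B,S): not NE [P1→A gives 8>4; P2→R gives 2>0]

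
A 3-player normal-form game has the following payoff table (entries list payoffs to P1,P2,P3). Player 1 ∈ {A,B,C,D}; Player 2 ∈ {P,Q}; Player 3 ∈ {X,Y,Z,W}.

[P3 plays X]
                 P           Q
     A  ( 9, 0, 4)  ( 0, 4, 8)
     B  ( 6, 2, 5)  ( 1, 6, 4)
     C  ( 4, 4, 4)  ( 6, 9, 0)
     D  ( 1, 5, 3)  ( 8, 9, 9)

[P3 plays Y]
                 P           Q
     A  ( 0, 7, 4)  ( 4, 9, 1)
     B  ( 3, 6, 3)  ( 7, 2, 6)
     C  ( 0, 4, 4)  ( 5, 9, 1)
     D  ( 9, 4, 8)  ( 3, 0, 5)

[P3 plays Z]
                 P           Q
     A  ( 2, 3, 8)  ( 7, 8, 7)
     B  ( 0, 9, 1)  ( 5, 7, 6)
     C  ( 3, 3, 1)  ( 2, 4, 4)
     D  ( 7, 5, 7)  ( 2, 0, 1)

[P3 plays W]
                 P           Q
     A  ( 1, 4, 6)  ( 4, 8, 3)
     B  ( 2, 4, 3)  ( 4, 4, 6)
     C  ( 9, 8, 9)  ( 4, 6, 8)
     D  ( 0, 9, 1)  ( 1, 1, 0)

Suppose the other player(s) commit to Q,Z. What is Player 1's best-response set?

argmax u_1 = {A}

u_1(A vs Q,Z) = 7
u_1(B vs Q,Z) = 5
u_1(C vs Q,Z) = 2
u_1(D vs Q,Z) = 2
max payoff 7 at {A}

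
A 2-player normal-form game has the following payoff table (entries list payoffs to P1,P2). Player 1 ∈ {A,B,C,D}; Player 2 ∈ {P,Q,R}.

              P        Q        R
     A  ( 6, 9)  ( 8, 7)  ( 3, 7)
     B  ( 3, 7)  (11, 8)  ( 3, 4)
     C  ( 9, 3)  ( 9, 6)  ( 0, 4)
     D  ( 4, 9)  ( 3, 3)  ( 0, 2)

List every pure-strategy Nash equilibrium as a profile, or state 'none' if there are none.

(A,P): not NE [P1→C gives 9>6]
(A,Q): not NE [P1→B gives 11>8; P2→P gives 9>7]
(A,R): not NE [P2→P gives 9>7]
(B,P): not NE [P1→C gives 9>3; P2→Q gives 8>7]
(B,Q): NE
(B,R): not NE [P2→Q gives 8>4]
(C,P): not NE [P2→Q gives 6>3]
(C,Q): not NE [P1→B gives 11>9]
(C,R): not NE [P1→B gives 3>0; P2→Q gives 6>4]
(D,P): not NE [P1→C gives 9>4]
(D,Q): not NE [P1→B gives 11>3; P2→P gives 9>3]
(D,R): not NE [P1→B gives 3>0; P2→P gives 9>2]

Nash profiles: (B,Q)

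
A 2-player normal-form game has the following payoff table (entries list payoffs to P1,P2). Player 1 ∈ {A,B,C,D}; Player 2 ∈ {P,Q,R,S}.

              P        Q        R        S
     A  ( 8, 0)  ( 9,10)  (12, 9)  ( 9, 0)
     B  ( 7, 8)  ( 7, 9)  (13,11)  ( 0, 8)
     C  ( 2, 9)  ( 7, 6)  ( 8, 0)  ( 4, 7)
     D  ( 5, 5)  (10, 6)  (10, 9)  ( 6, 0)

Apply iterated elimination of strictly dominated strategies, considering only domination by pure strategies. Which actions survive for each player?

P1 drop C (A beats it: P:8>2 Q:9>7 R:12>8 S:9>4)
P2 drop P (Q beats it: A:10>0 B:9>8 D:6>5)
P2 drop S (Q beats it: A:10>0 B:9>8 D:6>0)
P1→{A,B,D} P2→{Q,R}

Survivors P1:{A,B,D} P2:{Q,R}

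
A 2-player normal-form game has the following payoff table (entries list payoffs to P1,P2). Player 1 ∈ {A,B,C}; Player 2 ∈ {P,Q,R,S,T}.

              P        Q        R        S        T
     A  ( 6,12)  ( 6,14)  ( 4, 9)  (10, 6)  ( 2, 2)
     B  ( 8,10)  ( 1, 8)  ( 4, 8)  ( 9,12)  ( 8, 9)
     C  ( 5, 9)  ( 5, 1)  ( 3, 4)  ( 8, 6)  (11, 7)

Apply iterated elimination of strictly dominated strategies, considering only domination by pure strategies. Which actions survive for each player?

P2 drop R (P beats it: A:12>9 B:10>8 C:9>4)
P2 drop T (P beats it: A:12>2 B:10>9 C:9>7)
P1 drop C (A beats it: P:6>5 Q:6>5 S:10>8)
P1→{A,B} P2→{P,Q,S}

Remaining: P1:{A,B} P2:{P,Q,S}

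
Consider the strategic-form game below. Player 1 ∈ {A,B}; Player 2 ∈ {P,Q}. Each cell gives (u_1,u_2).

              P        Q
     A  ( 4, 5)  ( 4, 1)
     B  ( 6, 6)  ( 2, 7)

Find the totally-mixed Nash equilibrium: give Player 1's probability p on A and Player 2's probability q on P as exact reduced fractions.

p=1/5, q=1/2

P1 indiff ⇒ q·4+(1-q)·4 = q·6+(1-q)·2 ⇒ q(-2) = (1-q)(-2) ⇒ q = 1/2
P2 indiff ⇒ p·5+(1-p)·6 = p·1+(1-p)·7 ⇒ p(4) = (1-p)(1) ⇒ p = 1/5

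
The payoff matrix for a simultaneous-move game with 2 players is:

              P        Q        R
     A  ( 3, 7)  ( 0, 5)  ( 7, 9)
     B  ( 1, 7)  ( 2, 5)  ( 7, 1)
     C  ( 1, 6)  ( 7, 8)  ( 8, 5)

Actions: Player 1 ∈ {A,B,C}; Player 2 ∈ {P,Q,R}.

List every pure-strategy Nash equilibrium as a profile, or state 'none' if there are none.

(A,P): not NE [P2→R gives 9>7]
(A,Q): not NE [P1→C gives 7>0; P2→R gives 9>5]
(A,R): not NE [P1→C gives 8>7]
(B,P): not NE [P1→A gives 3>1]
(B,Q): not NE [P1→C gives 7>2; P2→P gives 7>5]
(B,R): not NE [P1→C gives 8>7; P2→P gives 7>1]
(C,P): not NE [P1→A gives 3>1; P2→Q gives 8>6]
(C,Q): NE
(C,R): not NE [P2→Q gives 8>5]

Nash profiles: (C,Q)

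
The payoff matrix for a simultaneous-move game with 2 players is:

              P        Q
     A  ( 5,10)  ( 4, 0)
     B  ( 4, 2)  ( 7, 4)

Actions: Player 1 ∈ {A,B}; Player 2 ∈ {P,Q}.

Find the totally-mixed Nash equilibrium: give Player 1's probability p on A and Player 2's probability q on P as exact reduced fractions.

P1 indiff ⇒ q·5+(1-q)·4 = q·4+(1-q)·7 ⇒ q(1) = (1-q)(3) ⇒ q = 3/4
P2 indiff ⇒ p·10+(1-p)·2 = p·0+(1-p)·4 ⇒ p(10) = (1-p)(2) ⇒ p = 1/6

P1 mixes 1/6 on A; P2 mixes 3/4 on P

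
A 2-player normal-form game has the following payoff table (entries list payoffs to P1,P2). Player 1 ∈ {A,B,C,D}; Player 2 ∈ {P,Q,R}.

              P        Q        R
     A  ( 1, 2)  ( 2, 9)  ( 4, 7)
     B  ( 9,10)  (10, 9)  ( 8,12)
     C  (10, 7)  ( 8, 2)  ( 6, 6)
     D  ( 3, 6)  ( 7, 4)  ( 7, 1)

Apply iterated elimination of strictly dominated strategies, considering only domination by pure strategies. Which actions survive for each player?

P1 drop A (B beats it: P:9>1 Q:10>2 R:8>4)
P1 drop D (B beats it: P:9>3 Q:10>7 R:8>7)
P2 drop Q (P beats it: B:10>9 C:7>2)
P1→{B,C} P2→{P,R}

IESDS → P1:{B,C} P2:{P,R}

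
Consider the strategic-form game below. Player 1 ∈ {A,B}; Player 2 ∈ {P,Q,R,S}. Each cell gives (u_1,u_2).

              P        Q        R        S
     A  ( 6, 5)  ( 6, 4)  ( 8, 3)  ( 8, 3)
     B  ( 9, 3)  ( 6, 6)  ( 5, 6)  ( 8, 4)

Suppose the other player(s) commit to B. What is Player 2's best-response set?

BR_2 = {Q,R}

u_2(P vs B) = 3
u_2(Q vs B) = 6
u_2(R vs B) = 6
u_2(S vs B) = 4
max payoff 6 at {Q,R}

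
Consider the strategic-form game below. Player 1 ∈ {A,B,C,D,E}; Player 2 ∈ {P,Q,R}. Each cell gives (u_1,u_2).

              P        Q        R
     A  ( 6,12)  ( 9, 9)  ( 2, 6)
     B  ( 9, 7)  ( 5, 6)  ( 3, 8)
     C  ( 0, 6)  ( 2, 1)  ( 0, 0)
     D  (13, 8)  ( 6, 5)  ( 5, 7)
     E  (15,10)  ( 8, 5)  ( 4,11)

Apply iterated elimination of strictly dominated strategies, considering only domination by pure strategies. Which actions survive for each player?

IESDS → P1:{D,E} P2:{P,R}

P1 drop B (D beats it: P:13>9 Q:6>5 R:5>3)
P1 drop C (A beats it: P:6>0 Q:9>2 R:2>0)
P2 drop Q (P beats it: A:12>9 D:8>5 E:10>5)
P1 drop A (D beats it: P:13>6 R:5>2)
P1→{D,E} P2→{P,R}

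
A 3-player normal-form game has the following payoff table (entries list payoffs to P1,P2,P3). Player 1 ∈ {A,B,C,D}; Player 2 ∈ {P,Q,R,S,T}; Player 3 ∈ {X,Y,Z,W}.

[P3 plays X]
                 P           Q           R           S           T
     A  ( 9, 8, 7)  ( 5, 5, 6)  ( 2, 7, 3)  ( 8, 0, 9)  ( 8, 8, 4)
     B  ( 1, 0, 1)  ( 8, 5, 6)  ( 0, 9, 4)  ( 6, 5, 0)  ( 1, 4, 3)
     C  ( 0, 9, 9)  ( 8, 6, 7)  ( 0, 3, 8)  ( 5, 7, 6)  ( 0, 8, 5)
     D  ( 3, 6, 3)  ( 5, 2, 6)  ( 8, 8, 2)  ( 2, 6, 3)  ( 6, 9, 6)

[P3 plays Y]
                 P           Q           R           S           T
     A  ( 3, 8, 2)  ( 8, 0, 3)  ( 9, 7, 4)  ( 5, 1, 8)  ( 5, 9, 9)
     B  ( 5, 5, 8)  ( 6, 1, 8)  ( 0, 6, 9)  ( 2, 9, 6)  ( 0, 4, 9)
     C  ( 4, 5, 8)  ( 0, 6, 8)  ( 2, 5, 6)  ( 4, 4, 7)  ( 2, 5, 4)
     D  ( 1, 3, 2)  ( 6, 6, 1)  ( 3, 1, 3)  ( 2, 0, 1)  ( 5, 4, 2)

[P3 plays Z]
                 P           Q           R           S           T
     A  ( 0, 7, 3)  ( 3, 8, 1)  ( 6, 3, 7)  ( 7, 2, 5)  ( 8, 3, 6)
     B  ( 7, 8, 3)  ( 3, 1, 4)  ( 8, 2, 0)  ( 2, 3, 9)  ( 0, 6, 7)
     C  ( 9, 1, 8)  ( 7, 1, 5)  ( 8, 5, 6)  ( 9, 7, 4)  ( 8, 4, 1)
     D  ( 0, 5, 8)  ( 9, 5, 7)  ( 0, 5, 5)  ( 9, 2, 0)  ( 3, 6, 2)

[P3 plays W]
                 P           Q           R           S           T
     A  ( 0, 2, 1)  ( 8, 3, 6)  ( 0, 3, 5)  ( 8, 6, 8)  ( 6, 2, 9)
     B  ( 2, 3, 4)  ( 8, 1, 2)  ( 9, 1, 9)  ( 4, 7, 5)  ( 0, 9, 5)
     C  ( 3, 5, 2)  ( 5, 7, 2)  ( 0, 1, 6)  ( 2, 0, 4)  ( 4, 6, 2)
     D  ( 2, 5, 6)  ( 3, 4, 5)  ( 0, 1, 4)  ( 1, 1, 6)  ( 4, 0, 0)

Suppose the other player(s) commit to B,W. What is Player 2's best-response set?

u_2(P vs B,W) = 3
u_2(Q vs B,W) = 1
u_2(R vs B,W) = 1
u_2(S vs B,W) = 7
u_2(T vs B,W) = 9
max payoff 9 at {T}

argmax u_2 = {T}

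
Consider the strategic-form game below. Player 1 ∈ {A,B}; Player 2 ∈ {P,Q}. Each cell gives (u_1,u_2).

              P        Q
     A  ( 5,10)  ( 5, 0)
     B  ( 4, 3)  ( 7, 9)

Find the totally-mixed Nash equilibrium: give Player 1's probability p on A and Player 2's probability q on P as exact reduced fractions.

P1 indiff ⇒ q·5+(1-q)·5 = q·4+(1-q)·7 ⇒ q(1) = (1-q)(2) ⇒ q = 2/3
P2 indiff ⇒ p·10+(1-p)·3 = p·0+(1-p)·9 ⇒ p(10) = (1-p)(6) ⇒ p = 3/8

p=3/8, q=2/3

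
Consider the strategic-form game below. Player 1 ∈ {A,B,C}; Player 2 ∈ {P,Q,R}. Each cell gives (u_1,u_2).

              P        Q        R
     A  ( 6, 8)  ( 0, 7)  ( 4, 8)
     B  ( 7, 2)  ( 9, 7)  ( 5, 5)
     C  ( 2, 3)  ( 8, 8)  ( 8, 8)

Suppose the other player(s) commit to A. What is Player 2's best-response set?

P2 best: {P,R}

u_2(P vs A) = 8
u_2(Q vs A) = 7
u_2(R vs A) = 8
max payoff 8 at {P,R}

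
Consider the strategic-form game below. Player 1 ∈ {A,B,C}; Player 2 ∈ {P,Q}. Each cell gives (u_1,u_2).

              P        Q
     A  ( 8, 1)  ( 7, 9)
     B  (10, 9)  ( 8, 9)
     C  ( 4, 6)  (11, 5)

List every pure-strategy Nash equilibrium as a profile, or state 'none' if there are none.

(A,P): not NE [P1→B gives 10>8; P2→Q gives 9>1]
(A,Q): not NE [P1→C gives 11>7]
(B,P): NE
(B,Q): not NE [P1→C gives 11>8]
(C,P): not NE [P1→B gives 10>4]
(C,Q): not NE [P2→P gives 6>5]

PSNE = {(B,P)}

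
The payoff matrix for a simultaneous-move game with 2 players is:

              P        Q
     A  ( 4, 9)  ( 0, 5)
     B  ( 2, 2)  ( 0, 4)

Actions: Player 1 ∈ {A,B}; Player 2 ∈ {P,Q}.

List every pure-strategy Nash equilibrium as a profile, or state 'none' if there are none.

Nash profiles: (A,P), (B,Q)

(A,P): NE
(A,Q): not NE [P2→P gives 9>5]
(B,P): not NE [P1→A gives 4>2; P2→Q gives 4>2]
(B,Q): NE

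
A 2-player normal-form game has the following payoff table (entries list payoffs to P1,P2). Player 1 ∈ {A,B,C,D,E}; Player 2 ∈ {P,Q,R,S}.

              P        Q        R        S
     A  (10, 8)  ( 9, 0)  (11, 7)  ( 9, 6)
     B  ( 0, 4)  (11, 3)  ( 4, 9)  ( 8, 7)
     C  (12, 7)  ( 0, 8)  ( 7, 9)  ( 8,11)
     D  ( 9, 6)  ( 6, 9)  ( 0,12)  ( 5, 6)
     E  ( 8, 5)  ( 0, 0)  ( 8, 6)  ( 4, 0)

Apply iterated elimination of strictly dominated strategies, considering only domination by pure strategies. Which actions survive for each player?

P1 drop D (A beats it: P:10>9 Q:9>6 R:11>0 S:9>5)
P1 drop E (A beats it: P:10>8 Q:9>0 R:11>8 S:9>4)
P2 drop Q (R beats it: A:7>0 B:9>3 C:9>8)
P1 drop B (A beats it: P:10>0 R:11>4 S:9>8)
P1→{A,C} P2→{P,R,S}

IESDS → P1:{A,C} P2:{P,R,S}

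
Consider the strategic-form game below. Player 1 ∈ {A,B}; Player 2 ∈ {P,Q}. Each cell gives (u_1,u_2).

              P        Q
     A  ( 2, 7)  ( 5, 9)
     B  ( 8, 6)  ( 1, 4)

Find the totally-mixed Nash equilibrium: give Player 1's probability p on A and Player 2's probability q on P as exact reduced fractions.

p=1/2, q=2/5

P1 indiff ⇒ q·2+(1-q)·5 = q·8+(1-q)·1 ⇒ q(-6) = (1-q)(-4) ⇒ q = 2/5
P2 indiff ⇒ p·7+(1-p)·6 = p·9+(1-p)·4 ⇒ p(-2) = (1-p)(-2) ⇒ p = 1/2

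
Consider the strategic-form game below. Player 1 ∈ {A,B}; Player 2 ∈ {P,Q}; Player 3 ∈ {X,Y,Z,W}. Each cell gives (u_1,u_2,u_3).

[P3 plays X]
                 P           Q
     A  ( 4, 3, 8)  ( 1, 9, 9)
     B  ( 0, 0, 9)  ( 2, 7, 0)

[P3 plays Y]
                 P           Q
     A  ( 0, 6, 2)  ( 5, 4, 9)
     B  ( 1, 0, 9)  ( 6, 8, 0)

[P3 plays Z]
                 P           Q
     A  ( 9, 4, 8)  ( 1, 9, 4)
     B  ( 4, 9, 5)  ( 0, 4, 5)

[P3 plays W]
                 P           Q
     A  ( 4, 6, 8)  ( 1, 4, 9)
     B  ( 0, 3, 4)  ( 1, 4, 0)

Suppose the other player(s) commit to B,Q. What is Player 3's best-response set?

argmax u_3 = {Z}

u_3(X vs B,Q) = 0
u_3(Y vs B,Q) = 0
u_3(Z vs B,Q) = 5
u_3(W vs B,Q) = 0
max payoff 5 at {Z}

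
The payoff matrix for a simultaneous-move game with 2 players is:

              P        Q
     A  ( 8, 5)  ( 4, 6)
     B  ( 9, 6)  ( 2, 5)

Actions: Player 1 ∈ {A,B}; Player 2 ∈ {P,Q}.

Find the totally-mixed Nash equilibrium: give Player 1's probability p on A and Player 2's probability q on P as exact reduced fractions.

P1 mixes 1/2 on A; P2 mixes 2/3 on P

P1 indiff ⇒ q·8+(1-q)·4 = q·9+(1-q)·2 ⇒ q(-1) = (1-q)(-2) ⇒ q = 2/3
P2 indiff ⇒ p·5+(1-p)·6 = p·6+(1-p)·5 ⇒ p(-1) = (1-p)(-1) ⇒ p = 1/2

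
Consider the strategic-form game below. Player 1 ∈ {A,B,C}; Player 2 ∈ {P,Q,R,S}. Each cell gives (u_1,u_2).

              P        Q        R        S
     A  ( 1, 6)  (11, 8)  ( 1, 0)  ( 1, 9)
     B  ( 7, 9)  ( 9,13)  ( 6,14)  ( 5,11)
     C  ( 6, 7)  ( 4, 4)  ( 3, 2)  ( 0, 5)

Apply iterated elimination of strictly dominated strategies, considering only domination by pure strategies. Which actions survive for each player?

Remaining: P1:{A,B} P2:{Q,R,S}

P1 drop C (B beats it: P:7>6 Q:9>4 R:6>3 S:5>0)
P2 drop P (Q beats it: A:8>6 B:13>9)
P1→{A,B} P2→{Q,R,S}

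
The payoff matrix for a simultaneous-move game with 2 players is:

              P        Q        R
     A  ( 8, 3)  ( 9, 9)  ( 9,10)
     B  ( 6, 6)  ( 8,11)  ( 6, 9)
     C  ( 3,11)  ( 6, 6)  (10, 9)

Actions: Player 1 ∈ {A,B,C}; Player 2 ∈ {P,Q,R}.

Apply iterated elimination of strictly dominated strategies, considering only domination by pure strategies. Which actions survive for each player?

Survivors P1:{A,C} P2:{P,R}

P1 drop B (A beats it: P:8>6 Q:9>8 R:9>6)
P2 drop Q (R beats it: A:10>9 C:9>6)
P1→{A,C} P2→{P,R}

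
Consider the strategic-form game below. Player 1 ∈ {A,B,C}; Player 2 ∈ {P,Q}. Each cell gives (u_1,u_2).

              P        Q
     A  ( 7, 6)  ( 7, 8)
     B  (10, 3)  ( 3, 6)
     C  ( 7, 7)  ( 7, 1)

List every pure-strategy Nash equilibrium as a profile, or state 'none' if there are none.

Nash profiles: (A,Q)

(A,P): not NE [P1→B gives 10>7; P2→Q gives 8>6]
(A,Q): NE
(B,P): not NE [P2→Q gives 6>3]
(B,Q): not NE [P1→C gives 7>3]
(C,P): not NE [P1→B gives 10>7]
(C,Q): not NE [P2→P gives 7>1]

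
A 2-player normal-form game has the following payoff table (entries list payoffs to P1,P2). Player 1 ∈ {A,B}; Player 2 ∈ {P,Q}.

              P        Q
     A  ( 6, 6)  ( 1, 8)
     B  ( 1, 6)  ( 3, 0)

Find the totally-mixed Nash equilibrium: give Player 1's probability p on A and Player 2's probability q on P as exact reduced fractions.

P1 indiff ⇒ q·6+(1-q)·1 = q·1+(1-q)·3 ⇒ q(5) = (1-q)(2) ⇒ q = 2/7
P2 indiff ⇒ p·6+(1-p)·6 = p·8+(1-p)·0 ⇒ p(-2) = (1-p)(-6) ⇒ p = 3/4

P1 mixes 3/4 on A; P2 mixes 2/7 on P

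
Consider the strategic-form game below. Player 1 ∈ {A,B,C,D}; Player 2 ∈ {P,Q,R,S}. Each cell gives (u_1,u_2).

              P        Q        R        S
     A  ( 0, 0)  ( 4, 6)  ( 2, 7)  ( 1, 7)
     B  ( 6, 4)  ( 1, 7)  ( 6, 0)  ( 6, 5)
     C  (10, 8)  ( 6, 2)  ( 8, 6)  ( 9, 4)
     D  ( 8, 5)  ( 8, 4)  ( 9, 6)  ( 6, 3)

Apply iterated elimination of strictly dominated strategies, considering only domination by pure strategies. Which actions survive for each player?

Remaining: P1:{C,D} P2:{P,R}

P1 drop A (C beats it: P:10>0 Q:6>4 R:8>2 S:9>1)
P1 drop B (C beats it: P:10>6 Q:6>1 R:8>6 S:9>6)
P2 drop Q (P beats it: C:8>2 D:5>4)
P2 drop S (P beats it: C:8>4 D:5>3)
P1→{C,D} P2→{P,R}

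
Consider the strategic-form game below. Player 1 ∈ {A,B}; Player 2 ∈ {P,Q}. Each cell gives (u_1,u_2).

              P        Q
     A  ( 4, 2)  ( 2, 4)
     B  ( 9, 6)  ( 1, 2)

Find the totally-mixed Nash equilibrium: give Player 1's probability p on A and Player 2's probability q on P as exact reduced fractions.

(p,q) = (2/3, 1/6)

P1 indiff ⇒ q·4+(1-q)·2 = q·9+(1-q)·1 ⇒ q(-5) = (1-q)(-1) ⇒ q = 1/6
P2 indiff ⇒ p·2+(1-p)·6 = p·4+(1-p)·2 ⇒ p(-2) = (1-p)(-4) ⇒ p = 2/3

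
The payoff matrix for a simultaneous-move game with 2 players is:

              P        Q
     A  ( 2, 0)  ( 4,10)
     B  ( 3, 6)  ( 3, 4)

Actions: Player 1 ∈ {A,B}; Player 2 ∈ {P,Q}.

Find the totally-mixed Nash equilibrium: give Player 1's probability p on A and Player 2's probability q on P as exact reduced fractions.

P1 indiff ⇒ q·2+(1-q)·4 = q·3+(1-q)·3 ⇒ q(-1) = (1-q)(-1) ⇒ q = 1/2
P2 indiff ⇒ p·0+(1-p)·6 = p·10+(1-p)·4 ⇒ p(-10) = (1-p)(-2) ⇒ p = 1/6

(p,q) = (1/6, 1/2)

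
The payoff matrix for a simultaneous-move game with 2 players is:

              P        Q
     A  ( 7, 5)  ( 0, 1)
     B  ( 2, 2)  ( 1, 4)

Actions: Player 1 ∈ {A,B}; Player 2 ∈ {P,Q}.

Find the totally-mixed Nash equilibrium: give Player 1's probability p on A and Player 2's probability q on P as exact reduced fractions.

P1 mixes 1/3 on A; P2 mixes 1/6 on P

P1 indiff ⇒ q·7+(1-q)·0 = q·2+(1-q)·1 ⇒ q(5) = (1-q)(1) ⇒ q = 1/6
P2 indiff ⇒ p·5+(1-p)·2 = p·1+(1-p)·4 ⇒ p(4) = (1-p)(2) ⇒ p = 1/3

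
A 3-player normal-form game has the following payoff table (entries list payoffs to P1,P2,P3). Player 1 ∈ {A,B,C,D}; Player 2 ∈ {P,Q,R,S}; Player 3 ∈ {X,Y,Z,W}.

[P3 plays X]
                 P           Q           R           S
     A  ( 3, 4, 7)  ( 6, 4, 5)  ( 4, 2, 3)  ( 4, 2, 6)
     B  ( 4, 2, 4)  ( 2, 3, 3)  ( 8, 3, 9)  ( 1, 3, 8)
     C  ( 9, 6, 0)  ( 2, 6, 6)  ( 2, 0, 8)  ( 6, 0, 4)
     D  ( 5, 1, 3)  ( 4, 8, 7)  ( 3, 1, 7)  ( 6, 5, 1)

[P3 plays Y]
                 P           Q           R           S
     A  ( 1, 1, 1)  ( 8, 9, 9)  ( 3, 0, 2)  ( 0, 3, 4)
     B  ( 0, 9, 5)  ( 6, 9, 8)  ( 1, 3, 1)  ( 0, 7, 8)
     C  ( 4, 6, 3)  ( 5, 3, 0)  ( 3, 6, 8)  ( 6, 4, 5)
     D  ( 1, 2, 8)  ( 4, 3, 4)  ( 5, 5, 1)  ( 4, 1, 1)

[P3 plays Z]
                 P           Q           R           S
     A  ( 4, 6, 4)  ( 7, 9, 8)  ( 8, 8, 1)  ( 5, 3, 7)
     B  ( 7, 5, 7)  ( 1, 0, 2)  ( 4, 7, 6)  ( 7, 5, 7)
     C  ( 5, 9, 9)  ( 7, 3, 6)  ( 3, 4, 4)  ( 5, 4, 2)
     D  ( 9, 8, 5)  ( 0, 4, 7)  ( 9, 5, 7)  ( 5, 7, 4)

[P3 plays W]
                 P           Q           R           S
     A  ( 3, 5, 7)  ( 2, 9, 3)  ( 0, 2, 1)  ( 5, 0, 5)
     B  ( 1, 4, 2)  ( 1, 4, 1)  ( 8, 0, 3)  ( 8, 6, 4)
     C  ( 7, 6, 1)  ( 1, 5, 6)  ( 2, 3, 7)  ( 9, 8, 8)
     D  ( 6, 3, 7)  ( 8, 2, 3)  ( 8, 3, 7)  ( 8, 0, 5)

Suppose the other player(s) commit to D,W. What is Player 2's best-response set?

argmax u_2 = {P,R}

u_2(P vs D,W) = 3
u_2(Q vs D,W) = 2
u_2(R vs D,W) = 3
u_2(S vs D,W) = 0
max payoff 3 at {P,R}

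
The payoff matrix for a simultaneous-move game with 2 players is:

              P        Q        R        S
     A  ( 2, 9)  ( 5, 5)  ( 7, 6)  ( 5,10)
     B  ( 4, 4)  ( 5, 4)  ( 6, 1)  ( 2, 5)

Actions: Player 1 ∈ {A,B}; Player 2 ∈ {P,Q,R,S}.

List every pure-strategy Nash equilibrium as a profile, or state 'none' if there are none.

PSNE = {(A,S)}

(A,P): not NE [P1→B gives 4>2; P2→S gives 10>9]
(A,Q): not NE [P2→S gives 10>5]
(A,R): not NE [P2→S gives 10>6]
(A,S): NE
(B,P): not NE [P2→S gives 5>4]
(B,Q): not NE [P2→S gives 5>4]
(B,R): not NE [P1→A gives 7>6; P2→S gives 5>1]
(B,S): not NE [P1→A gives 5>2]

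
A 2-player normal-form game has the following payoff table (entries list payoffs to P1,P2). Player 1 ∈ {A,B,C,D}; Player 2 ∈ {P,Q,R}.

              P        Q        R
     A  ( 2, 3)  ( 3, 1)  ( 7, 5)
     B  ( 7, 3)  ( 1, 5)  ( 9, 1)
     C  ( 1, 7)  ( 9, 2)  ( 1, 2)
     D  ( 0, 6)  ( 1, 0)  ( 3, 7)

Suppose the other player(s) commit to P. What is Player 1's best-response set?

P1 best: {B}

u_1(A vs P) = 2
u_1(B vs P) = 7
u_1(C vs P) = 1
u_1(D vs P) = 0
max payoff 7 at {B}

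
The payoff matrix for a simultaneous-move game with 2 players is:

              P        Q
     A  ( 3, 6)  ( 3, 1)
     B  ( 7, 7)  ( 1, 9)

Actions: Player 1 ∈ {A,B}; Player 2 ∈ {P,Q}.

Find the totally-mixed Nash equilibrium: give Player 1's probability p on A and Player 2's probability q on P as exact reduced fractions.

P1 indiff ⇒ q·3+(1-q)·3 = q·7+(1-q)·1 ⇒ q(-4) = (1-q)(-2) ⇒ q = 1/3
P2 indiff ⇒ p·6+(1-p)·7 = p·1+(1-p)·9 ⇒ p(5) = (1-p)(2) ⇒ p = 2/7

p=2/7, q=1/3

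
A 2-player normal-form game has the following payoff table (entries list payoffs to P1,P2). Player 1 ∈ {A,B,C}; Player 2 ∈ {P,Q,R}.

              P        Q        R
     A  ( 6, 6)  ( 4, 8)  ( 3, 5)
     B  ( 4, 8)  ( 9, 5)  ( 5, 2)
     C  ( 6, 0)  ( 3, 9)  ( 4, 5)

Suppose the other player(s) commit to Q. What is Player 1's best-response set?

u_1(A vs Q) = 4
u_1(B vs Q) = 9
u_1(C vs Q) = 3
max payoff 9 at {B}

BR_1 = {B}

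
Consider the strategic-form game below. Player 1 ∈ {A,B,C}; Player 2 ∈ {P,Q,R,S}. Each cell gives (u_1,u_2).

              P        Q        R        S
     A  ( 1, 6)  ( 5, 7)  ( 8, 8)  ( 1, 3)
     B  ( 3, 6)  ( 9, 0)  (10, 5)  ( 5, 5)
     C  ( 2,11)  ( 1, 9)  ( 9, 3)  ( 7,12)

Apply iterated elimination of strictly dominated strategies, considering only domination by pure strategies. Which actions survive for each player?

P1 drop A (B beats it: P:3>1 Q:9>5 R:10>8 S:5>1)
P2 drop Q (P beats it: B:6>0 C:11>9)
P2 drop R (P beats it: B:6>5 C:11>3)
P1→{B,C} P2→{P,S}

IESDS → P1:{B,C} P2:{P,S}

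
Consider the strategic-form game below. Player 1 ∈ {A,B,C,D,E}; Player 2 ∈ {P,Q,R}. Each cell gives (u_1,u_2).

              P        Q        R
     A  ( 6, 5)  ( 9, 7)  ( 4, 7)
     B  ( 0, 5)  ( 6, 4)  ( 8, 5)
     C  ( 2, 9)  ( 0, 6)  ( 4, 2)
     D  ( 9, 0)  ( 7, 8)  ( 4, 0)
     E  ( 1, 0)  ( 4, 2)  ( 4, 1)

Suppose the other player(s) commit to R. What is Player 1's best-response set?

u_1(A vs R) = 4
u_1(B vs R) = 8
u_1(C vs R) = 4
u_1(D vs R) = 4
u_1(E vs R) = 4
max payoff 8 at {B}

BR_1 = {B}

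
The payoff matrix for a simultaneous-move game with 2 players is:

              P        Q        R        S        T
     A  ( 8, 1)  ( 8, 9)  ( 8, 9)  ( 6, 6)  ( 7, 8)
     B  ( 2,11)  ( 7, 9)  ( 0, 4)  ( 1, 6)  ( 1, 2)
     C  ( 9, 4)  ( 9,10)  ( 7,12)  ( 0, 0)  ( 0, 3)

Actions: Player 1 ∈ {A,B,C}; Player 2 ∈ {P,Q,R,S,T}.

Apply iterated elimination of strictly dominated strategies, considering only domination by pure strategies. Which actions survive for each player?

IESDS → P1:{A,C} P2:{Q,R}

P1 drop B (A beats it: P:8>2 Q:8>7 R:8>0 S:6>1 T:7>1)
P2 drop P (Q beats it: A:9>1 C:10>4)
P2 drop S (Q beats it: A:9>6 C:10>0)
P2 drop T (Q beats it: A:9>8 C:10>3)
P1→{A,C} P2→{Q,R}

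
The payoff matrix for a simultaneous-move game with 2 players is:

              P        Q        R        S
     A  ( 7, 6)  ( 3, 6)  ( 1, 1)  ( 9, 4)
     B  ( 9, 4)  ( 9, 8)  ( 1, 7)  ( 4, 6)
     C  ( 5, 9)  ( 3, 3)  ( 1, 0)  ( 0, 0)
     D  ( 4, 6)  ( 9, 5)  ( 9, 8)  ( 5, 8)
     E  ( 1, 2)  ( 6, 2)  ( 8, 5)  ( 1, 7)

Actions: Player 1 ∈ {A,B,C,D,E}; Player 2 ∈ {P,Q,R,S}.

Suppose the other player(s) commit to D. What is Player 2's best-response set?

argmax u_2 = {R,S}

u_2(P vs D) = 6
u_2(Q vs D) = 5
u_2(R vs D) = 8
u_2(S vs D) = 8
max payoff 8 at {R,S}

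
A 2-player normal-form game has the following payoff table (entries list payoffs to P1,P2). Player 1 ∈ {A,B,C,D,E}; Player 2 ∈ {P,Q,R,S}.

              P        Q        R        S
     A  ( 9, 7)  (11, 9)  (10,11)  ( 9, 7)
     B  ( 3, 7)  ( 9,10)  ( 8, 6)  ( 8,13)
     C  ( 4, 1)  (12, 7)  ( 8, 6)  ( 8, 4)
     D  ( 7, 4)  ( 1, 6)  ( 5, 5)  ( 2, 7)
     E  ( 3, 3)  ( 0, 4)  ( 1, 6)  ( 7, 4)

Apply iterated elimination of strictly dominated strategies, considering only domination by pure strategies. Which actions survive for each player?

Remaining: P1:{A,C} P2:{Q,R}

P1 drop B (A beats it: P:9>3 Q:11>9 R:10>8 S:9>8)
P1 drop D (A beats it: P:9>7 Q:11>1 R:10>5 S:9>2)
P1 drop E (A beats it: P:9>3 Q:11>0 R:10>1 S:9>7)
P2 drop P (Q beats it: A:9>7 C:7>1)
P2 drop S (Q beats it: A:9>7 C:7>4)
P1→{A,C} P2→{Q,R}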